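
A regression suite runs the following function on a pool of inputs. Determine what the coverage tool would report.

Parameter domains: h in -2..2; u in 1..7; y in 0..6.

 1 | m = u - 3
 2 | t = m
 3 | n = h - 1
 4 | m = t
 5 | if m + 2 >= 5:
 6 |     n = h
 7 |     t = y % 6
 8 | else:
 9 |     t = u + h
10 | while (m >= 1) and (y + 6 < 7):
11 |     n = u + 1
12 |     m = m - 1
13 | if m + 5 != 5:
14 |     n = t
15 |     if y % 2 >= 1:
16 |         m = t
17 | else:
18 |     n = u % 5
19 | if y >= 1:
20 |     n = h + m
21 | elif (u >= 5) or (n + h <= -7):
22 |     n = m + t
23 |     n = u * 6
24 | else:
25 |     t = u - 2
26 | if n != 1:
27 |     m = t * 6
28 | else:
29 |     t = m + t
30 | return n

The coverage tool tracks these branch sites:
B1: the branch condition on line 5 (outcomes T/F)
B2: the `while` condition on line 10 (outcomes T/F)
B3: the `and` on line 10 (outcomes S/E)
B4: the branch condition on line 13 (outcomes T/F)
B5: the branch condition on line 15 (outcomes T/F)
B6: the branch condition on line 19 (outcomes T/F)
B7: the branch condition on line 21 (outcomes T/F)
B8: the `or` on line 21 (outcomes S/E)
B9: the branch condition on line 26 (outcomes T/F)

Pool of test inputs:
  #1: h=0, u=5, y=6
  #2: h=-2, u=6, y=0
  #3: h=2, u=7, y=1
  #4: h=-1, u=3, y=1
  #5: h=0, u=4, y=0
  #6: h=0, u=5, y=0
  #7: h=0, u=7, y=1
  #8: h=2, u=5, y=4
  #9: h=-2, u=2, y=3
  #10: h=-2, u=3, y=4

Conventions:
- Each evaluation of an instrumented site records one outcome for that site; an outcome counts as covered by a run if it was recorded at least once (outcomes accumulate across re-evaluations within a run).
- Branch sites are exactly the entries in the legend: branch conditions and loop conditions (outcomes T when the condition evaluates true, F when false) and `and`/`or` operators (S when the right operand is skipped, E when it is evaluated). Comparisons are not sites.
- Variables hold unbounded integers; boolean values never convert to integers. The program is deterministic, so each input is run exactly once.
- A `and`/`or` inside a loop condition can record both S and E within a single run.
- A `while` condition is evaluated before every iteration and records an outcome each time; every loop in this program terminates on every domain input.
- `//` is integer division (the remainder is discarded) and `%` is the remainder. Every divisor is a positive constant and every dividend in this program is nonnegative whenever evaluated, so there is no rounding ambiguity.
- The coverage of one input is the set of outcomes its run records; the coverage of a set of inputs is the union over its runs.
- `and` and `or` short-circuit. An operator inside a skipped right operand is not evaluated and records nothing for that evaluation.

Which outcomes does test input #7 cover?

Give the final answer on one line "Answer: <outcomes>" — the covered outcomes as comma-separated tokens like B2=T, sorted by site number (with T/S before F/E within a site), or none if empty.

Event log for input #7 (h=0, u=7, y=1):
  B1->T, B3->E, B2->F, B4->T, B5->T, B6->T, B9->F
deduplicating events, the covered set is: B1=T, B2=F, B3=E, B4=T, B5=T, B6=T, B9=F

Answer: B1=T, B2=F, B3=E, B4=T, B5=T, B6=T, B9=F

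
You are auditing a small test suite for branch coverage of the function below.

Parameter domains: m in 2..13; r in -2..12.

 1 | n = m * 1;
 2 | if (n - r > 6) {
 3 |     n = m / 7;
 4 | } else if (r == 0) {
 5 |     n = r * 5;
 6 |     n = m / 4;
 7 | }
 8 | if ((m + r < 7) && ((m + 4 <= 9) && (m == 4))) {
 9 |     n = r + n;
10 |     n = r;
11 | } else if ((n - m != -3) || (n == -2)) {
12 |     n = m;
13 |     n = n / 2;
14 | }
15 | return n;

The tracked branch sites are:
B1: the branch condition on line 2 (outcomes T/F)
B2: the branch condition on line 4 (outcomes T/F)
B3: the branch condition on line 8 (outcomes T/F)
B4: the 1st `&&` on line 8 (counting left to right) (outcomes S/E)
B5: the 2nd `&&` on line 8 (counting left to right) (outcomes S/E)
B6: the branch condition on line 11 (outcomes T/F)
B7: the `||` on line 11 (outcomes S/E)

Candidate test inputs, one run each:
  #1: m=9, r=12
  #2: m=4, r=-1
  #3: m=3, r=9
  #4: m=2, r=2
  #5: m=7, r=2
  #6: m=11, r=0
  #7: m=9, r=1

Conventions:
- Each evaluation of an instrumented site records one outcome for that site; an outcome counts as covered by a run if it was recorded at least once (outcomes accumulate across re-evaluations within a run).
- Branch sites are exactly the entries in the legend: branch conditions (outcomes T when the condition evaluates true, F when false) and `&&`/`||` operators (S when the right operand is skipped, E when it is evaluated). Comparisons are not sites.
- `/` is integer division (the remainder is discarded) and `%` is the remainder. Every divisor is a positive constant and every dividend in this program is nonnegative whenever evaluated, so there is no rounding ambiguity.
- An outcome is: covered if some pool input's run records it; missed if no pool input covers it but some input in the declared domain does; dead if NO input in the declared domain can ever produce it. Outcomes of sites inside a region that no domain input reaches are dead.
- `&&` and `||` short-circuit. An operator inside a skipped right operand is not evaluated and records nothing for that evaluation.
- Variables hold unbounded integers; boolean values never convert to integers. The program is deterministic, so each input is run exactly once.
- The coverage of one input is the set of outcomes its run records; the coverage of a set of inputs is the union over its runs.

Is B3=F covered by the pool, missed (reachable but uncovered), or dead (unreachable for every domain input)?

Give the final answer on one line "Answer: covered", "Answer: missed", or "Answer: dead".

B3=F is recorded by pool input(s) 1, 3, 4, 5, 6, 7 -> covered

Answer: covered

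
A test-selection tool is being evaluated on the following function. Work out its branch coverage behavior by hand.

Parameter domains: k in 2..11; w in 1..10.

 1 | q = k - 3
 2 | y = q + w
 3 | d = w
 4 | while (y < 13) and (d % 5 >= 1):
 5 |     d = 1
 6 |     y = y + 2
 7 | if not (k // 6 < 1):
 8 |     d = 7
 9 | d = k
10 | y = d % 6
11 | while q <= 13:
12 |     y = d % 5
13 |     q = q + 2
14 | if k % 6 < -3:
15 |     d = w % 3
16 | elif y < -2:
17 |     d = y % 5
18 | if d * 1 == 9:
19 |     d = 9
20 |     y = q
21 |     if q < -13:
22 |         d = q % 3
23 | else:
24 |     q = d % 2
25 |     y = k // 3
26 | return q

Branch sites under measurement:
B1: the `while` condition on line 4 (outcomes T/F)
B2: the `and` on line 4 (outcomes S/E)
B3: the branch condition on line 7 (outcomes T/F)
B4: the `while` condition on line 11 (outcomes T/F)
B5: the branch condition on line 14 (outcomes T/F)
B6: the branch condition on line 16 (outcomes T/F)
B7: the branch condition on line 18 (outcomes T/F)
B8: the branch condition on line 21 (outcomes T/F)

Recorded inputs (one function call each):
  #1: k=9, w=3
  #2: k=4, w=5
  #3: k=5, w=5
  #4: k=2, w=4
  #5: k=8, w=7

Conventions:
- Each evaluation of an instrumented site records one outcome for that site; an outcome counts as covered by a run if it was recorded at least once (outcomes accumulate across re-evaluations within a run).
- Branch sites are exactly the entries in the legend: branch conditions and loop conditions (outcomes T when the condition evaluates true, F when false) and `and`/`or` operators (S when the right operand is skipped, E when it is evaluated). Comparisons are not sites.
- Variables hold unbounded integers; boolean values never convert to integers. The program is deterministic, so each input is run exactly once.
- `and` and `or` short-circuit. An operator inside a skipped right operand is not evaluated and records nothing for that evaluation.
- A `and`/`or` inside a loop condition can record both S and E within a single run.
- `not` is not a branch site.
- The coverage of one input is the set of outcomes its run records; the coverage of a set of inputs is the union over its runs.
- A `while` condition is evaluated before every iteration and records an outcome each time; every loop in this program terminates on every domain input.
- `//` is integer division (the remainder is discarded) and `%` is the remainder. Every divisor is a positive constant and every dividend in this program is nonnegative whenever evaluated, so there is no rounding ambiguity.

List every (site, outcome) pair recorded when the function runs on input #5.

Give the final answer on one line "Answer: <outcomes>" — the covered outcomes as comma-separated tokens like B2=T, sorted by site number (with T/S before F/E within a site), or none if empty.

Simulating input #5 (k=8, w=7) step by step:
  B2->E, B1->T, B2->S, B1->F, B3->T, B4->T, B4->T, B4->T, B4->T, B4->T
  B4->F, B5->F, B6->F, B7->F
deduplicating events, the covered set is: B1=T, B1=F, B2=S, B2=E, B3=T, B4=T, B4=F, B5=F, B6=F, B7=F

Answer: B1=T, B1=F, B2=S, B2=E, B3=T, B4=T, B4=F, B5=F, B6=F, B7=F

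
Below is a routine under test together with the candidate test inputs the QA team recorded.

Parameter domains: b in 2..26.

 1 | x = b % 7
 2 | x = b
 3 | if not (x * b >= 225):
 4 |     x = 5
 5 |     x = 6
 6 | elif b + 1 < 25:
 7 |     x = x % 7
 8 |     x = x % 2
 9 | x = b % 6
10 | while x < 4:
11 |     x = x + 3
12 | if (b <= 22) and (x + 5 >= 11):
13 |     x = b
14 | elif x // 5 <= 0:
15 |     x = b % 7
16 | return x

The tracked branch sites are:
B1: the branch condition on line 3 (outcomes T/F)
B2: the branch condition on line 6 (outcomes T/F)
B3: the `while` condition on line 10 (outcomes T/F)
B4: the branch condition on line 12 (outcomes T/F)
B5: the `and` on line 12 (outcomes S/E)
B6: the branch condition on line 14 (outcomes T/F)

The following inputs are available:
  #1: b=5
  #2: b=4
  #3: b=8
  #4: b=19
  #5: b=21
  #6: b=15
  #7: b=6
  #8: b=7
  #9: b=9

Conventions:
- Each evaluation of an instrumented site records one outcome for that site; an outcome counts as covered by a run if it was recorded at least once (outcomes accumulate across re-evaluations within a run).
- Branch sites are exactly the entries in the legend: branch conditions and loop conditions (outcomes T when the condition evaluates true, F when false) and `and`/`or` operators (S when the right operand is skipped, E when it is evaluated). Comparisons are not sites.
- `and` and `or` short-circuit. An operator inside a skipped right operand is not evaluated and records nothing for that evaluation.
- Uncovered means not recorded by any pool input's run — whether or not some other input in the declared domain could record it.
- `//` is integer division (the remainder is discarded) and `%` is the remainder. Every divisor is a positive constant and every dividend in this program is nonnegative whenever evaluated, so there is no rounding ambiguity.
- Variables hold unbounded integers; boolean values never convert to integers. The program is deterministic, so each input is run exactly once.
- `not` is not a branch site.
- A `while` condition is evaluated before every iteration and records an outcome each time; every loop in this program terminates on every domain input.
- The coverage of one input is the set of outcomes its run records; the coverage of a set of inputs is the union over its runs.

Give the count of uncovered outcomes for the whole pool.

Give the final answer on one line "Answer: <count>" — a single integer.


input #1, b=5: events B1->T, B3->F, B5->E, B4->F, B6->F; outcomes B1=T, B3=F, B4=F, B5=E, B6=F
input #2, b=4: events B1->T, B3->F, B5->E, B4->F, B6->T; outcomes B1=T, B3=F, B4=F, B5=E, B6=T
input #3, b=8: events B1->T, B3->T, B3->F, B5->E, B4->F, B6->F; outcomes B1=T, B3=T, B3=F, B4=F, B5=E, B6=F
input #4, b=19: events B1->F, B2->T, B3->T, B3->F, B5->E, B4->F, B6->T; outcomes B1=F, B2=T, B3=T, B3=F, B4=F, B5=E, B6=T
input #5, b=21: events B1->F, B2->T, B3->T, B3->F, B5->E, B4->T; outcomes B1=F, B2=T, B3=T, B3=F, B4=T, B5=E
input #6, b=15: events B1->F, B2->T, B3->T, B3->F, B5->E, B4->T; outcomes B1=F, B2=T, B3=T, B3=F, B4=T, B5=E
input #7, b=6: events B1->T, B3->T, B3->T, B3->F, B5->E, B4->T; outcomes B1=T, B3=T, B3=F, B4=T, B5=E
input #8, b=7: events B1->T, B3->T, B3->F, B5->E, B4->F, B6->T; outcomes B1=T, B3=T, B3=F, B4=F, B5=E, B6=T
input #9, b=9: events B1->T, B3->T, B3->F, B5->E, B4->T; outcomes B1=T, B3=T, B3=F, B4=T, B5=E
union over the pool: B1=T, B1=F, B2=T, B3=T, B3=F, B4=T, B4=F, B5=E, B6=T, B6=F
uncovered (2 of 12): B2=F, B5=S
Answer: 2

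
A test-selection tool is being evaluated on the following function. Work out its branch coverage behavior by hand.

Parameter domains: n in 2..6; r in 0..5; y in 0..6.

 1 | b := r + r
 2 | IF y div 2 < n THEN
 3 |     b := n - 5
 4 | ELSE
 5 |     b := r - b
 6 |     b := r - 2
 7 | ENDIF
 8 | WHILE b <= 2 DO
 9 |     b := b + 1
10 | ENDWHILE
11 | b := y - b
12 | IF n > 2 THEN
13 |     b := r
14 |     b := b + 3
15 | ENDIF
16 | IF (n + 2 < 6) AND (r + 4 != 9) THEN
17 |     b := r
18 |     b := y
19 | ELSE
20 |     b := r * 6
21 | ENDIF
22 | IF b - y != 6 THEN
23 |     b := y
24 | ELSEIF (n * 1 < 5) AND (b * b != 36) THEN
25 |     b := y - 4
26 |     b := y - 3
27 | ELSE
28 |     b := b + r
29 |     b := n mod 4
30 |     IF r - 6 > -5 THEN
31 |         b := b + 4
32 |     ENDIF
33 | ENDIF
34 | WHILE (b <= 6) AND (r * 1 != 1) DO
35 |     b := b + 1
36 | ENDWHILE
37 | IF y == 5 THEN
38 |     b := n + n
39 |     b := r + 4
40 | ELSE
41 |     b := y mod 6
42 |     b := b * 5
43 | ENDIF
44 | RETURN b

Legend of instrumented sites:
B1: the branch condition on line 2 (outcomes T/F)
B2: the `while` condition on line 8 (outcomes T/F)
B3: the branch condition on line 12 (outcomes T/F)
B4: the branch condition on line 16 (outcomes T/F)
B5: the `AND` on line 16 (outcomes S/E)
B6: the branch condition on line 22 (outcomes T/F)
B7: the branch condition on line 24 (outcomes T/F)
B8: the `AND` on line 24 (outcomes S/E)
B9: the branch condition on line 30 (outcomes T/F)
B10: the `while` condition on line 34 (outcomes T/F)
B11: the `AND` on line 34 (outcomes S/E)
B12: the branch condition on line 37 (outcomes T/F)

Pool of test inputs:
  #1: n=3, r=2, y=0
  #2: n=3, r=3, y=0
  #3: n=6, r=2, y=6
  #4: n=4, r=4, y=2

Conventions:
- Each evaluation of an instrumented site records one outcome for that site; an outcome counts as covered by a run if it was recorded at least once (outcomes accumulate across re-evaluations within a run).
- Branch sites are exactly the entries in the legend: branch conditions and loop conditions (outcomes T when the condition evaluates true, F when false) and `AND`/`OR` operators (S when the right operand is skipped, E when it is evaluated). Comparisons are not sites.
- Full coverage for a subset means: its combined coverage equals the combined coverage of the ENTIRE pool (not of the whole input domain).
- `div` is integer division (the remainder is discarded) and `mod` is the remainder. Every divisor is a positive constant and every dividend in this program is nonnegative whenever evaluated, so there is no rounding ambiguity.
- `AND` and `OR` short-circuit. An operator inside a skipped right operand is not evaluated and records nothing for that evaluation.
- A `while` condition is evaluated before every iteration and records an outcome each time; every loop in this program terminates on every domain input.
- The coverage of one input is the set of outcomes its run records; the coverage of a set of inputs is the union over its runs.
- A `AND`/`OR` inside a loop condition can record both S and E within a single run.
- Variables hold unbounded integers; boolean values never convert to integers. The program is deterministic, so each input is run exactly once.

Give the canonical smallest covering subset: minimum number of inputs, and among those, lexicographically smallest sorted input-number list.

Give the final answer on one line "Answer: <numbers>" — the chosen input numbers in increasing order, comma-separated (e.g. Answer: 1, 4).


test 1 (n=3, r=2, y=0) fires B1->T, B2->T, B2->T, B2->T, B2->T, B2->T, B2->F, B3->T, B5->E, B4->T, B6->T, B11->E, B10->T, B11->E, ...; hits B1=T, B2=T, B2=F, B3=T, B4=T, B5=E, B6=T, B10=T, B10=F, B11=S, B11=E, B12=F
test 2 (n=3, r=3, y=0) fires B1->T, B2->T, B2->T, B2->T, B2->T, B2->T, B2->F, B3->T, B5->E, B4->T, B6->T, B11->E, B10->T, B11->E, ...; hits B1=T, B2=T, B2=F, B3=T, B4=T, B5=E, B6=T, B10=T, B10=F, B11=S, B11=E, B12=F
test 3 (n=6, r=2, y=6) fires B1->T, B2->T, B2->T, B2->F, B3->T, B5->S, B4->F, B6->F, B8->S, B7->F, B9->T, B11->E, B10->T, B11->S, ...; hits B1=T, B2=T, B2=F, B3=T, B4=F, B5=S, B6=F, B7=F, B8=S, B9=T, B10=T, B10=F, B11=S, B11=E, B12=F
test 4 (n=4, r=4, y=2) fires B1->T, B2->T, B2->T, B2->T, B2->T, B2->F, B3->T, B5->S, B4->F, B6->T, B11->E, B10->T, B11->E, B10->T, ...; hits B1=T, B2=T, B2=F, B3=T, B4=F, B5=S, B6=T, B10=T, B10=F, B11=S, B11=E, B12=F
union over all inputs: B1=T, B2=T, B2=F, B3=T, B4=T, B4=F, B5=S, B5=E, B6=T, B6=F, B7=F, B8=S, B9=T, B10=T, B10=F, B11=S, B11=E, B12=F (18 outcomes)
no size-1 subset reaches all 18 outcomes (best union: 15/18)
at size 2, {1, 3} reaches all 18 outcomes; every lexicographically earlier size-2 subset fails
Answer: 1, 3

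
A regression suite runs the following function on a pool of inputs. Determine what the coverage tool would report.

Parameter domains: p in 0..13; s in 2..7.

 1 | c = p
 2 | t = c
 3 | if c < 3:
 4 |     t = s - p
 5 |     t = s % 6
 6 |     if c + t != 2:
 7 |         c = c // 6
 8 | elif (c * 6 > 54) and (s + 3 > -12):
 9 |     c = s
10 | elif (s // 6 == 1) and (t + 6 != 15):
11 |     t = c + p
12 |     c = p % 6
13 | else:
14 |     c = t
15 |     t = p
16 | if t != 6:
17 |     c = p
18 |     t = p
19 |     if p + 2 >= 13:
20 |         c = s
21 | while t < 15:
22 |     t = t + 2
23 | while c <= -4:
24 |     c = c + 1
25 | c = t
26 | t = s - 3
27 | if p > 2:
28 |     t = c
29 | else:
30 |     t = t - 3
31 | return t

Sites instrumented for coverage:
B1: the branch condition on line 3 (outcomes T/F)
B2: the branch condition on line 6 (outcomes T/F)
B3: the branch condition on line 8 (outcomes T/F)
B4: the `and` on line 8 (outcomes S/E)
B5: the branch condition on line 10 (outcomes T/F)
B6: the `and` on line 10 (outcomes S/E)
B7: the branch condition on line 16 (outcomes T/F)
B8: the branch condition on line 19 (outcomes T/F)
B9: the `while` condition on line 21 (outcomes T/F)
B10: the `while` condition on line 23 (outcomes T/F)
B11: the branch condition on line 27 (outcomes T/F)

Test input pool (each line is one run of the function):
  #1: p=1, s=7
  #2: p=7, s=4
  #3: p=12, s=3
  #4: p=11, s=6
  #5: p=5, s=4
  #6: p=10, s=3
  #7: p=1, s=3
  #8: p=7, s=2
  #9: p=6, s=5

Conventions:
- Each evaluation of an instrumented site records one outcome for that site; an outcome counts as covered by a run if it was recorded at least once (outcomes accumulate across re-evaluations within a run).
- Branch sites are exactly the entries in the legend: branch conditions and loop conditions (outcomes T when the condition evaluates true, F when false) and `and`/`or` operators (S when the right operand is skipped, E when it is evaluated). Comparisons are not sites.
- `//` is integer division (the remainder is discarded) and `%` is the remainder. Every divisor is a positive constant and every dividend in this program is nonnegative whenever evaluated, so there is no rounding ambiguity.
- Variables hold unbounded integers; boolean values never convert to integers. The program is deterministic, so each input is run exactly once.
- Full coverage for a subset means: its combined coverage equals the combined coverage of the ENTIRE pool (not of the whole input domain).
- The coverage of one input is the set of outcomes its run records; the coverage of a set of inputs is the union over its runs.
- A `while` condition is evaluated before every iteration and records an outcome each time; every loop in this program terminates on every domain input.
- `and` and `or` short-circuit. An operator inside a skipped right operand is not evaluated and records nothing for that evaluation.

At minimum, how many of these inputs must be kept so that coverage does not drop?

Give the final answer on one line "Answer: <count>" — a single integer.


input #1 (p=1, s=7): events B1->T, B2->F, B7->T, B8->F, B9->T, B9->T, B9->T, B9->T, B9->T, B9->T, B9->T, B9->F, B10->F, B11->F; covers B1=T, B2=F, B7=T, B8=F, B9=T, B9=F, B10=F, B11=F
input #2 (p=7, s=4): events B1->F, B4->S, B3->F, B6->S, B5->F, B7->T, B8->F, B9->T, B9->T, B9->T, B9->T, B9->F, B10->F, B11->T; covers B1=F, B3=F, B4=S, B5=F, B6=S, B7=T, B8=F, B9=T, B9=F, B10=F, B11=T
input #3 (p=12, s=3): events B1->F, B4->E, B3->T, B7->T, B8->T, B9->T, B9->T, B9->F, B10->F, B11->T; covers B1=F, B3=T, B4=E, B7=T, B8=T, B9=T, B9=F, B10=F, B11=T
input #4 (p=11, s=6): events B1->F, B4->E, B3->T, B7->T, B8->T, B9->T, B9->T, B9->F, B10->F, B11->T; covers B1=F, B3=T, B4=E, B7=T, B8=T, B9=T, B9=F, B10=F, B11=T
input #5 (p=5, s=4): events B1->F, B4->S, B3->F, B6->S, B5->F, B7->T, B8->F, B9->T, B9->T, B9->T, B9->T, B9->T, B9->F, B10->F, ...; covers B1=F, B3=F, B4=S, B5=F, B6=S, B7=T, B8=F, B9=T, B9=F, B10=F, B11=T
input #6 (p=10, s=3): events B1->F, B4->E, B3->T, B7->T, B8->F, B9->T, B9->T, B9->T, B9->F, B10->F, B11->T; covers B1=F, B3=T, B4=E, B7=T, B8=F, B9=T, B9=F, B10=F, B11=T
input #7 (p=1, s=3): events B1->T, B2->T, B7->T, B8->F, B9->T, B9->T, B9->T, B9->T, B9->T, B9->T, B9->T, B9->F, B10->F, B11->F; covers B1=T, B2=T, B7=T, B8=F, B9=T, B9=F, B10=F, B11=F
input #8 (p=7, s=2): events B1->F, B4->S, B3->F, B6->S, B5->F, B7->T, B8->F, B9->T, B9->T, B9->T, B9->T, B9->F, B10->F, B11->T; covers B1=F, B3=F, B4=S, B5=F, B6=S, B7=T, B8=F, B9=T, B9=F, B10=F, B11=T
input #9 (p=6, s=5): events B1->F, B4->S, B3->F, B6->S, B5->F, B7->F, B9->T, B9->T, B9->T, B9->T, B9->T, B9->F, B10->F, B11->T; covers B1=F, B3=F, B4=S, B5=F, B6=S, B7=F, B9=T, B9=F, B10=F, B11=T
the full pool covers 19 outcomes: B1=T, B1=F, B2=T, B2=F, B3=T, B3=F, B4=S, B4=E, B5=F, B6=S, B7=T, B7=F, B8=T, B8=F, B9=T, B9=F, B10=F, B11=T, B11=F
no size-1 subset reaches all 19 outcomes (best union: 11/19)
no size-2 subset reaches all 19 outcomes (best union: 15/19)
no size-3 subset reaches all 19 outcomes (best union: 18/19)
inputs {1, 3, 7, 9} (size 4) cover everything; no size-4 subset with a lexicographically smaller index list covers all 19
Answer: 4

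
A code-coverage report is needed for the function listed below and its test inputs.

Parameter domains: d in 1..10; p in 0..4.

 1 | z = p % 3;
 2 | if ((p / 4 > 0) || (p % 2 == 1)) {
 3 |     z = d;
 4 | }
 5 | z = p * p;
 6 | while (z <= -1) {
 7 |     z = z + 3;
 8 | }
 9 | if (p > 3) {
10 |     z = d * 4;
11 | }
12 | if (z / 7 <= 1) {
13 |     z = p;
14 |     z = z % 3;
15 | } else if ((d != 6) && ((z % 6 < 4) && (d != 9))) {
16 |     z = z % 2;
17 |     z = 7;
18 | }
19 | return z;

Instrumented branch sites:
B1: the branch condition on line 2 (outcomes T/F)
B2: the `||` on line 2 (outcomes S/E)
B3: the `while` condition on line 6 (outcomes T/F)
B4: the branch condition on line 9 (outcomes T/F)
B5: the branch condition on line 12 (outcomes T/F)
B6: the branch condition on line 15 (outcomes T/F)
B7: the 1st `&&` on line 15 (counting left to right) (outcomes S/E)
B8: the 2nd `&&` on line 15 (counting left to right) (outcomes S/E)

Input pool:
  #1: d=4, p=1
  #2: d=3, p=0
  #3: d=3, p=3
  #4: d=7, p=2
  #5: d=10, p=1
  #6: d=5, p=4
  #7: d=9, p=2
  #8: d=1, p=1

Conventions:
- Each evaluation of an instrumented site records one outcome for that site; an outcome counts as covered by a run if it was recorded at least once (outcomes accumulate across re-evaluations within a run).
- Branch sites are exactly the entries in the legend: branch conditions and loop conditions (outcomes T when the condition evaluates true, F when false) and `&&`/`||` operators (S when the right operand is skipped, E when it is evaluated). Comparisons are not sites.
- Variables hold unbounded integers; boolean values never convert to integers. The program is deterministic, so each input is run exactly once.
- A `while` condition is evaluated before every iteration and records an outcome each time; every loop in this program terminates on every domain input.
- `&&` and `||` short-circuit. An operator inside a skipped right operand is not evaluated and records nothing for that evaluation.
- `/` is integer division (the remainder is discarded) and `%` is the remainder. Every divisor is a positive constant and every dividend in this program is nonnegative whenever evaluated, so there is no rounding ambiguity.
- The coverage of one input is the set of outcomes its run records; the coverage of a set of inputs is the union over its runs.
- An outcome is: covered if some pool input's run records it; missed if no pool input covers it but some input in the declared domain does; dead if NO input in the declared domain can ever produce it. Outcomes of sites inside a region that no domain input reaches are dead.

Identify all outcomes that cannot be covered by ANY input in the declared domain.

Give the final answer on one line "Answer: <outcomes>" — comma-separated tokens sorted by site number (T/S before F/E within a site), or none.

running all 50 domain inputs and tallying outcomes:
  B3=T: zero occurrences over every domain input -> dead
  reachable outcomes have witnesses, e.g. B1=T (e.g. d=1, p=1), B1=F (e.g. d=1, p=0), B2=S (e.g. d=1, p=4), B2=E (e.g. d=1, p=0)

Answer: B3=T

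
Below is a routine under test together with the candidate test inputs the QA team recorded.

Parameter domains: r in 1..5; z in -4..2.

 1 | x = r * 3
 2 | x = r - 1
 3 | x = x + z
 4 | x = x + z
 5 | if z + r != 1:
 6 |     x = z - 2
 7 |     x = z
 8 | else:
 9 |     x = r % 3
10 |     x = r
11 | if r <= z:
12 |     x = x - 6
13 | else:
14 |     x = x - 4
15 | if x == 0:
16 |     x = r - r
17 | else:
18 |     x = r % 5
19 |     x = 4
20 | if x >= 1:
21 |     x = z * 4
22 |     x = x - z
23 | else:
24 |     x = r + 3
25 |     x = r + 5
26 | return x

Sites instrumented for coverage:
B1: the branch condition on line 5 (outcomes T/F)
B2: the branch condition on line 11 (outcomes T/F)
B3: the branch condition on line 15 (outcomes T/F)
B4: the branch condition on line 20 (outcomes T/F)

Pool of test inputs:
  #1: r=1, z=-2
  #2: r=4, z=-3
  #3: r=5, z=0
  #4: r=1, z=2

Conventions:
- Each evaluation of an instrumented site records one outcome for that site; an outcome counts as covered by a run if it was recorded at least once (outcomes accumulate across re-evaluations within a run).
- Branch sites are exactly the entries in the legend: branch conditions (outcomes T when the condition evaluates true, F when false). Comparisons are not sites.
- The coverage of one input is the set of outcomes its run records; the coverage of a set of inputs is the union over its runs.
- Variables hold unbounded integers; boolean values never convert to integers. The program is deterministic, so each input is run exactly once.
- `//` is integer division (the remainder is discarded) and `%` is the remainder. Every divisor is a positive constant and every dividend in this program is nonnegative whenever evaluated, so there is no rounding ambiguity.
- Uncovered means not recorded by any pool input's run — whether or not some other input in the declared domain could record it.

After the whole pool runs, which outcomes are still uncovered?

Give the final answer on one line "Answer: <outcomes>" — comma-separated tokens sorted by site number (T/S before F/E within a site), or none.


#1 (r=1, z=-2) -> covered: B1=T, B2=F, B3=F, B4=T
#2 (r=4, z=-3) -> covered: B1=F, B2=F, B3=T, B4=F
#3 (r=5, z=0) -> covered: B1=T, B2=F, B3=F, B4=T
#4 (r=1, z=2) -> covered: B1=T, B2=T, B3=F, B4=T
union over the pool: B1=T, B1=F, B2=T, B2=F, B3=T, B3=F, B4=T, B4=F
uncovered (0 of 8): none
Answer: none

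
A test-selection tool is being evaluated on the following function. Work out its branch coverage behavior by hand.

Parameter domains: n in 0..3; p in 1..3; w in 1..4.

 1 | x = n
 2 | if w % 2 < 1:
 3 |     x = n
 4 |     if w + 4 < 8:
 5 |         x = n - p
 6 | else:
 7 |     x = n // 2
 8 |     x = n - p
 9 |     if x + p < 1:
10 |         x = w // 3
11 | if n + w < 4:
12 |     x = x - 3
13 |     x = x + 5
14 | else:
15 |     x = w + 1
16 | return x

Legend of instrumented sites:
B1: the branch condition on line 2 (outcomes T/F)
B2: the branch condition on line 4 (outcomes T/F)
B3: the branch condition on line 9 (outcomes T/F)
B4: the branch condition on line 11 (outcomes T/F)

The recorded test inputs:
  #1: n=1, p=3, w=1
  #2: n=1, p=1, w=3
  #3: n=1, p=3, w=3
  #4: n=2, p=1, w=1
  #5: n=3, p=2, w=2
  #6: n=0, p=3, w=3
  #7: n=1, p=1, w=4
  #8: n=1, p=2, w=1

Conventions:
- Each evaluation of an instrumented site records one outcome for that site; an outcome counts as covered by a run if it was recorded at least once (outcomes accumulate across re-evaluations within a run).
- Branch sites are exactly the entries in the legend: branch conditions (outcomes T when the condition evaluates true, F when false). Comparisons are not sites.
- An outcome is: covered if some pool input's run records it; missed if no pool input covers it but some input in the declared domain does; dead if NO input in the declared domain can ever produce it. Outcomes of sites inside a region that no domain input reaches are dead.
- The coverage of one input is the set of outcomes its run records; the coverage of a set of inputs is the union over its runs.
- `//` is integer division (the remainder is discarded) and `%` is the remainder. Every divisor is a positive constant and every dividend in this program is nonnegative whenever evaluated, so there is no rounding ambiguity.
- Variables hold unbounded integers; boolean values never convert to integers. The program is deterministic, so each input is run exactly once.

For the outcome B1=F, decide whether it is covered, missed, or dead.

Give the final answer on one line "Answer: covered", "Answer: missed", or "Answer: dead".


B1=F is recorded by pool input(s) 1, 2, 3, 4, 6, 8 -> covered
Answer: covered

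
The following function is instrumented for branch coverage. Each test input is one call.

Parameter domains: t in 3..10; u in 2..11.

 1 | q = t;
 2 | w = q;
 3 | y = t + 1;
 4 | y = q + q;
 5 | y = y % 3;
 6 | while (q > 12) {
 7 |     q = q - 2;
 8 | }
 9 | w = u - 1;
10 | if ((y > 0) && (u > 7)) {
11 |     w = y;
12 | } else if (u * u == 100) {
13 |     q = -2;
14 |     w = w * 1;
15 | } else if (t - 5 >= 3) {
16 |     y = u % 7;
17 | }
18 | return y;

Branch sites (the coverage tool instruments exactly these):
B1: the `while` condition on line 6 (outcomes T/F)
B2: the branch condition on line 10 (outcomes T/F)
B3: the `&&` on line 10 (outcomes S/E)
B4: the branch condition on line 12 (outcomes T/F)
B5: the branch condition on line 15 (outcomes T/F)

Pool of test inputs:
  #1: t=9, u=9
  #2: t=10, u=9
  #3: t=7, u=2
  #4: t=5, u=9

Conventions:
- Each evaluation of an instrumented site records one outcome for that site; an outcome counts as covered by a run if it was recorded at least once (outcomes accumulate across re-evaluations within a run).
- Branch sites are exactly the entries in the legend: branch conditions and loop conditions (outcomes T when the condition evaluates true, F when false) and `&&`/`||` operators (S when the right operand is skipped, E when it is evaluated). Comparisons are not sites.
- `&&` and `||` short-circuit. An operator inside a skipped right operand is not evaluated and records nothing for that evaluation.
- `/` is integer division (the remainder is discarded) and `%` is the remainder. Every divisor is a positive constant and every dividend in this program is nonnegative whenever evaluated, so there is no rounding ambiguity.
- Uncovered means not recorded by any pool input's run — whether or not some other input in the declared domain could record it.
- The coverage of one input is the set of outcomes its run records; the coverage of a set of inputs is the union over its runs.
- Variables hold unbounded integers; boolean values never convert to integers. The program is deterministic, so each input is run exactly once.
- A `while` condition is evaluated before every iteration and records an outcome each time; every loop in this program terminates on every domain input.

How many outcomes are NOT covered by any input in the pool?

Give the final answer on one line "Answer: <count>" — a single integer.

#1 (t=9, u=9) -> B1->F, B3->S, B2->F, B4->F, B5->T; covered: B1=F, B2=F, B3=S, B4=F, B5=T
#2 (t=10, u=9) -> B1->F, B3->E, B2->T; covered: B1=F, B2=T, B3=E
#3 (t=7, u=2) -> B1->F, B3->E, B2->F, B4->F, B5->F; covered: B1=F, B2=F, B3=E, B4=F, B5=F
#4 (t=5, u=9) -> B1->F, B3->E, B2->T; covered: B1=F, B2=T, B3=E
union over the pool: B1=F, B2=T, B2=F, B3=S, B3=E, B4=F, B5=T, B5=F
uncovered (2 of 10): B1=T, B4=T

Answer: 2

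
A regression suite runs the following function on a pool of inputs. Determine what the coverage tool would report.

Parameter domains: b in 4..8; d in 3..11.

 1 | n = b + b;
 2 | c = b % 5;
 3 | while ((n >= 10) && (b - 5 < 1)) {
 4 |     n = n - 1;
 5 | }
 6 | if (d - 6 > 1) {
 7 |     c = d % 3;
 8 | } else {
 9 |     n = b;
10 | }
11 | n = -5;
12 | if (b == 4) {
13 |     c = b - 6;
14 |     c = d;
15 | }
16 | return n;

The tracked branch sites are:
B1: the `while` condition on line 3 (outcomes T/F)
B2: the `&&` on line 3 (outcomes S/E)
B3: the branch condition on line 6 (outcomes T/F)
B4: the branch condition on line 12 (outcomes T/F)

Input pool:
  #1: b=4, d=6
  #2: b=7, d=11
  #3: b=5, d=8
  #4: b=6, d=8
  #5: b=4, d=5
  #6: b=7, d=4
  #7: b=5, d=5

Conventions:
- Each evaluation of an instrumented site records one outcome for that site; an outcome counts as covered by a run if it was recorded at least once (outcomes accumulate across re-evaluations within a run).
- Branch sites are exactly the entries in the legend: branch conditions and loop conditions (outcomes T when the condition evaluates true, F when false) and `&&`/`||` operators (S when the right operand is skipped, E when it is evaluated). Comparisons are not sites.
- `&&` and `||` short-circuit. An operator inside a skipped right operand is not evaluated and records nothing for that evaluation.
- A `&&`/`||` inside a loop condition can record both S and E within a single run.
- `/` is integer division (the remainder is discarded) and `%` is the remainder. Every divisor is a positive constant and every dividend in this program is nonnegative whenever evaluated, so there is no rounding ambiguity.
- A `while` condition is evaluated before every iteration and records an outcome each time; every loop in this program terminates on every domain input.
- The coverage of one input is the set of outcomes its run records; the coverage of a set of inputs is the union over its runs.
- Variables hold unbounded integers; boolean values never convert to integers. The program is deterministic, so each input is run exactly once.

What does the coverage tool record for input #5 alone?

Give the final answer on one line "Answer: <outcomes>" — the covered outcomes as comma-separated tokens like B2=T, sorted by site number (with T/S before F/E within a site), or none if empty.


Simulating input #5 (b=4, d=5) step by step:
  B2->S, B1->F, B3->F, B4->T
as a set, this run covers: B1=F, B2=S, B3=F, B4=T
Answer: B1=F, B2=S, B3=F, B4=T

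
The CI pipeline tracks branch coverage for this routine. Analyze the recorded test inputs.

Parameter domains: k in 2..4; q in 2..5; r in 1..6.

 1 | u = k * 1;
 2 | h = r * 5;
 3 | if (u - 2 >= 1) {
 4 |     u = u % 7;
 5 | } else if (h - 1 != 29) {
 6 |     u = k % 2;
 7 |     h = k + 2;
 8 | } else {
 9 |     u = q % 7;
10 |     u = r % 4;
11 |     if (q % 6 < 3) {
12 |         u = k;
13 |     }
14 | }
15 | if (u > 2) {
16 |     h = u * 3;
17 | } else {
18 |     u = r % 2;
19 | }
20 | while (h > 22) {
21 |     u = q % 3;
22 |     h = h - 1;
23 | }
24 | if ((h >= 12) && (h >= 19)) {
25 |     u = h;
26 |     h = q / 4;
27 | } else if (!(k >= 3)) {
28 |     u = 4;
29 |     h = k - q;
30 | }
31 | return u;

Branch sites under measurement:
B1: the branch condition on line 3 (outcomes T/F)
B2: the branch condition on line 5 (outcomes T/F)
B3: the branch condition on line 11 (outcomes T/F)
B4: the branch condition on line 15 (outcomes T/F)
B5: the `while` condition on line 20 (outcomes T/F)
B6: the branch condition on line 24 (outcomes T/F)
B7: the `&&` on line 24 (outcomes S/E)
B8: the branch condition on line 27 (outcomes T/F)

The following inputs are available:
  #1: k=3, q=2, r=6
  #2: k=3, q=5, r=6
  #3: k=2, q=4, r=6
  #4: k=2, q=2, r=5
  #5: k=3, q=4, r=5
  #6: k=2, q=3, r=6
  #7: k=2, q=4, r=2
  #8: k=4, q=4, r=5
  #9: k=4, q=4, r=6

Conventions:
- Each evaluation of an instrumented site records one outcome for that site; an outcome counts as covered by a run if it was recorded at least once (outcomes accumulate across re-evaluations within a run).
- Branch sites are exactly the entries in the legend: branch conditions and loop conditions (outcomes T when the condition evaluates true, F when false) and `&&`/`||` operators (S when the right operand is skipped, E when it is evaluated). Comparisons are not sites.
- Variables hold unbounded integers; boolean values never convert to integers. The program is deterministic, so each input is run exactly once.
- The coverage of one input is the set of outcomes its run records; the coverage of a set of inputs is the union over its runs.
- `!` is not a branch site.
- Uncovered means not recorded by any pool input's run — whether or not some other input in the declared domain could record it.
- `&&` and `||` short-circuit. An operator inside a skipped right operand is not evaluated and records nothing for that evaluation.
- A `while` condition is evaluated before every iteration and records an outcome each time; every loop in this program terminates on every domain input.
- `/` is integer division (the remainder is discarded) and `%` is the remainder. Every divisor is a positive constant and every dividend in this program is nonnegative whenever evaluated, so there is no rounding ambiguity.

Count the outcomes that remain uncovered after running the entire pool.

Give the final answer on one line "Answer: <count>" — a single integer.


input #1, k=3, q=2, r=6: events B1->T, B4->T, B5->F, B7->S, B6->F, B8->F; outcomes B1=T, B4=T, B5=F, B6=F, B7=S, B8=F
input #2, k=3, q=5, r=6: events B1->T, B4->T, B5->F, B7->S, B6->F, B8->F; outcomes B1=T, B4=T, B5=F, B6=F, B7=S, B8=F
input #3, k=2, q=4, r=6: events B1->F, B2->F, B3->F, B4->F, B5->T, B5->T, B5->T, B5->T, B5->T, B5->T, B5->T, B5->T, B5->F, B7->E, ...; outcomes B1=F, B2=F, B3=F, B4=F, B5=T, B5=F, B6=T, B7=E
input #4, k=2, q=2, r=5: events B1->F, B2->T, B4->F, B5->F, B7->S, B6->F, B8->T; outcomes B1=F, B2=T, B4=F, B5=F, B6=F, B7=S, B8=T
input #5, k=3, q=4, r=5: events B1->T, B4->T, B5->F, B7->S, B6->F, B8->F; outcomes B1=T, B4=T, B5=F, B6=F, B7=S, B8=F
input #6, k=2, q=3, r=6: events B1->F, B2->F, B3->F, B4->F, B5->T, B5->T, B5->T, B5->T, B5->T, B5->T, B5->T, B5->T, B5->F, B7->E, ...; outcomes B1=F, B2=F, B3=F, B4=F, B5=T, B5=F, B6=T, B7=E
input #7, k=2, q=4, r=2: events B1->F, B2->T, B4->F, B5->F, B7->S, B6->F, B8->T; outcomes B1=F, B2=T, B4=F, B5=F, B6=F, B7=S, B8=T
input #8, k=4, q=4, r=5: events B1->T, B4->T, B5->F, B7->E, B6->F, B8->F; outcomes B1=T, B4=T, B5=F, B6=F, B7=E, B8=F
input #9, k=4, q=4, r=6: events B1->T, B4->T, B5->F, B7->E, B6->F, B8->F; outcomes B1=T, B4=T, B5=F, B6=F, B7=E, B8=F
union over the pool: B1=T, B1=F, B2=T, B2=F, B3=F, B4=T, B4=F, B5=T, B5=F, B6=T, B6=F, B7=S, B7=E, B8=T, B8=F
uncovered (1 of 16): B3=T
Answer: 1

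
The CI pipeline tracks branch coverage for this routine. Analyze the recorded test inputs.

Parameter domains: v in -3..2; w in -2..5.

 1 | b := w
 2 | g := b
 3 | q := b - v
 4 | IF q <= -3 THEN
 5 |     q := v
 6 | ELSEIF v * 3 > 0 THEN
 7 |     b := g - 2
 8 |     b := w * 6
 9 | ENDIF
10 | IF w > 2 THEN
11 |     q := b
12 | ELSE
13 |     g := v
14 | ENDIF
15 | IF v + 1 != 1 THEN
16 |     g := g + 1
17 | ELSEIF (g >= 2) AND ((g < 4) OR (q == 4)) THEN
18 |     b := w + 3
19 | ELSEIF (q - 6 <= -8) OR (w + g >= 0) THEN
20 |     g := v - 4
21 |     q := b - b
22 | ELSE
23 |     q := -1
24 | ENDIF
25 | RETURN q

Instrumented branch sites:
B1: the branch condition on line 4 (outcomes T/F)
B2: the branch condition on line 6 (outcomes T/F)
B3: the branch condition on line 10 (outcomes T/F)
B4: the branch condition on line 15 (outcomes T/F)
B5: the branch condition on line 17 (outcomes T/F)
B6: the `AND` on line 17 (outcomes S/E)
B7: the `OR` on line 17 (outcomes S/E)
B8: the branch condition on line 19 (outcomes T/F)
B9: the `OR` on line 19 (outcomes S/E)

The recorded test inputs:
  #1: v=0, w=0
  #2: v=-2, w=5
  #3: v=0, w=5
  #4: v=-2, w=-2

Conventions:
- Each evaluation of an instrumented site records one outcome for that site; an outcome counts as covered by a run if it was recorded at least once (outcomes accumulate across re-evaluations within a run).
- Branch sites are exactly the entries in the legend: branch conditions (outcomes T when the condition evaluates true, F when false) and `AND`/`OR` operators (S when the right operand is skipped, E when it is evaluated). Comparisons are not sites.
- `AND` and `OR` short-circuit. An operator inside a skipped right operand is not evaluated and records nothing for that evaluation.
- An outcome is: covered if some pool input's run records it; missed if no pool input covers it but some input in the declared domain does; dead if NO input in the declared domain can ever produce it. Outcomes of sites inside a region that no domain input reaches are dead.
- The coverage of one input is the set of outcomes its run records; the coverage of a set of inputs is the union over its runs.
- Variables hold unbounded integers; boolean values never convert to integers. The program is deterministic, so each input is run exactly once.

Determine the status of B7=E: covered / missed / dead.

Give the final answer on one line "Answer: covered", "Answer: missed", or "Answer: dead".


B7=E is recorded by pool input(s) 3 -> covered
Answer: covered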